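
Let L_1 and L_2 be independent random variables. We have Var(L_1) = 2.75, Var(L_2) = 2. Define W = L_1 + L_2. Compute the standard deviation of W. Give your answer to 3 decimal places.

2.179

By independence, Var(W) = (1)²Var(L_1) + (1)²Var(L_2)
= (1)²·2.75 + (1)²·2 = 4.75
σ(W) = √4.75 ≈ 2.179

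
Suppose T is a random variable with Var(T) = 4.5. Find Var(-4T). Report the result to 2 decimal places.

Var(-4T) = (-4)²·Var(T) = 16·4.5 = 72

72.00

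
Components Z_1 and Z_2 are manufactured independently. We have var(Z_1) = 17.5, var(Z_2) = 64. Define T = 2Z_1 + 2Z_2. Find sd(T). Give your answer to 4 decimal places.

18.0555

By independence, var(T) = (2)²var(Z_1) + (2)²var(Z_2)
= (2)²·17.5 + (2)²·64 = 326
sd(T) = √326 ≈ 18.0555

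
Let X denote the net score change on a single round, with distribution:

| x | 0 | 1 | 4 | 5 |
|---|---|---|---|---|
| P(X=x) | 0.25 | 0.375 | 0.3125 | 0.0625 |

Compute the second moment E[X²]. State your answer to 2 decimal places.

6.94

E[X²] = (0)²(0.25) + (1)²(0.375) + (4)²(0.3125) + (5)²(0.0625) = 6.9375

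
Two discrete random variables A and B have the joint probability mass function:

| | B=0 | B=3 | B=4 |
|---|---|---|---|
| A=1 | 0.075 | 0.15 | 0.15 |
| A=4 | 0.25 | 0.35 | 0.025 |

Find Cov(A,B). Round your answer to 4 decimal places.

E[A] = 2.875,  E[B] = 2.2
E[AB] = 5.65
Cov(A,B) = E[AB] − E[A]E[B] = 5.65 − (2.875)(2.2) = -0.675

-0.6750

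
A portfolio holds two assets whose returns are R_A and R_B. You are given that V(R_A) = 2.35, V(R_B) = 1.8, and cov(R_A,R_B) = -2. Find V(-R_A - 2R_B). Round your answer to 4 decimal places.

V(-R_A - 2R_B) = (-1)²·V(R_A) + (-2)²·V(R_B) + 2·(-1)·(-2)·cov(R_A,R_B)
= 1·2.35 + 4·1.8 + 4·-2 = 1.55

1.5500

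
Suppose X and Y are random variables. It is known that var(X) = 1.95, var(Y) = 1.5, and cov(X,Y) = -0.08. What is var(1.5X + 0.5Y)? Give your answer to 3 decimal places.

4.643

var(1.5X + 0.5Y) = (1.5)²·var(X) + (0.5)²·var(Y) + 2·(1.5)·(0.5)·cov(X,Y)
= 2.25·1.95 + 0.25·1.5 + 1.5·-0.08 = 4.6425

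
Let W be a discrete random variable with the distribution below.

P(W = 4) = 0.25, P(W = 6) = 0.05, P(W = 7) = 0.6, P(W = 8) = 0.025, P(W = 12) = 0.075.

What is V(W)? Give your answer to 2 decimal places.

E[W] = (4)(0.25) + (6)(0.05) + (7)(0.6) + (8)(0.025) + (12)(0.075) = 6.6
E[W²] = (4)²(0.25) + (6)²(0.05) + (7)²(0.6) + (8)²(0.025) + (12)²(0.075) = 47.6
V(W) = E[W²] − (E[W])² = 47.6 − (6.6)² = 4.04

4.04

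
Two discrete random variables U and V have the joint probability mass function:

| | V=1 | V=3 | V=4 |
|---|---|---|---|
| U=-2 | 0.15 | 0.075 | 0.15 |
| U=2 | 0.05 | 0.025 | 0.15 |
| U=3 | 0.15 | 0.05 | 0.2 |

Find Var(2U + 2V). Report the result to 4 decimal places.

E[U] = 0.9,  E[V] = 2.8,  E[UV] = 2.8
Var(U) = 6 − (0.9)² = 5.19;  Var(V) = 9.7 − (2.8)² = 1.86
Cov(U,V) = 2.8 − (0.9)(2.8) = 0.28
Var(2U + 2V) = (2)²·5.19 + (2)²·1.86 + 2·(2)·(2)·0.28 = 30.44

30.4400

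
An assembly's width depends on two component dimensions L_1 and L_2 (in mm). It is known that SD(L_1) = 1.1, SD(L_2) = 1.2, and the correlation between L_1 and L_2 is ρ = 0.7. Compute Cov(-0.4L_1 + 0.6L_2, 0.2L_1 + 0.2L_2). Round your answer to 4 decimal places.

0.1130

V(L_1) = (1.1)² = 1.21;  V(L_2) = (1.2)² = 1.44
Cov(L_1,L_2) = ρ·SD(L_1)·SD(L_2) = 0.7·1.1·1.2 = 0.924
Cov(-0.4L_1 + 0.6L_2, 0.2L_1 + 0.2L_2) = (-0.4)(0.2)V(L_1) + (0.6)(0.2)V(L_2) + [(-0.4)(0.2) + (0.6)(0.2)]Cov(L_1,L_2)
= -0.08·1.21 + 0.12·1.44 + 0.04·0.924 = 0.11296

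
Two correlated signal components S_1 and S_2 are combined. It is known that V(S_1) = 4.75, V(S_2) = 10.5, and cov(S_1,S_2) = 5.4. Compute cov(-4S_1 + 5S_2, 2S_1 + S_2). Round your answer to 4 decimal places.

46.9000

cov(-4S_1 + 5S_2, 2S_1 + S_2) = (-4)(2)V(S_1) + (5)(1)V(S_2) + [(-4)(1) + (5)(2)]cov(S_1,S_2)
= -8·4.75 + 5·10.5 + 6·5.4 = 46.9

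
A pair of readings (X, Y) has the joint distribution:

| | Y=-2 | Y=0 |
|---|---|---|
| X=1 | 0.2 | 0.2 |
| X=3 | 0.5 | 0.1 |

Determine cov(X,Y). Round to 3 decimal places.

-0.320

E[X] = 2.2,  E[Y] = -1.4
E[XY] = -3.4
cov(X,Y) = E[XY] − E[X]E[Y] = -3.4 − (2.2)(-1.4) = -0.32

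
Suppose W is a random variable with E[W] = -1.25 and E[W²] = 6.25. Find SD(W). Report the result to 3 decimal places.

2.165

V(W) = 6.25 − (-1.25)² = 4.6875
SD(W) = √4.6875 ≈ 2.165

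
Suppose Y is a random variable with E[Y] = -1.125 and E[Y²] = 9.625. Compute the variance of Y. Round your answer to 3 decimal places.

Var(Y) = 9.625 − (-1.125)² = 8.359375

8.359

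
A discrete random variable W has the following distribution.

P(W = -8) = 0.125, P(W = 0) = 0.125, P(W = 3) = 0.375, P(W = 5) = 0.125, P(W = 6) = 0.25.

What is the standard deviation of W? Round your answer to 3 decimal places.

E[W] = (-8)(0.125) + (0)(0.125) + (3)(0.375) + (5)(0.125) + (6)(0.25) = 2.25
E[W²] = (-8)²(0.125) + (0)²(0.125) + (3)²(0.375) + (5)²(0.125) + (6)²(0.25) = 23.5
Var(W) = E[W²] − (E[W])² = 23.5 − (2.25)² = 18.4375
σ(W) = √18.4375 ≈ 4.294

4.294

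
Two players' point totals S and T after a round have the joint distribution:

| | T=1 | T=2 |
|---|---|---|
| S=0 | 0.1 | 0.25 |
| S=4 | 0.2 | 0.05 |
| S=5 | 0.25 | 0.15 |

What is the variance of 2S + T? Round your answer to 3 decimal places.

18.648

E[S] = 3,  E[T] = 1.45,  E[ST] = 3.95
var(S) = 14 − (3)² = 5;  var(T) = 2.35 − (1.45)² = 0.2475
Cov(S,T) = 3.95 − (3)(1.45) = -0.4
var(2S + T) = (2)²·5 + (1)²·0.2475 + 2·(2)·(1)·-0.4 = 18.6475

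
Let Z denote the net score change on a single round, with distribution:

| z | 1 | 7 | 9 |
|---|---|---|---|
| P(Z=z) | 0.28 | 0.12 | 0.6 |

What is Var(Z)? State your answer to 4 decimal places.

E[Z] = (1)(0.28) + (7)(0.12) + (9)(0.6) = 6.52
E[Z²] = (1)²(0.28) + (7)²(0.12) + (9)²(0.6) = 54.76
Var(Z) = E[Z²] − (E[Z])² = 54.76 − (6.52)² = 12.2496

12.2496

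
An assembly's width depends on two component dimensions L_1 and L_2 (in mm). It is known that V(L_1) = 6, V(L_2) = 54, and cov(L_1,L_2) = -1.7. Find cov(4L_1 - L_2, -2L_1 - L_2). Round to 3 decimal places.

9.400

cov(4L_1 - L_2, -2L_1 - L_2) = (4)(-2)V(L_1) + (-1)(-1)V(L_2) + [(4)(-1) + (-1)(-2)]cov(L_1,L_2)
= -8·6 + 1·54 + -2·-1.7 = 9.4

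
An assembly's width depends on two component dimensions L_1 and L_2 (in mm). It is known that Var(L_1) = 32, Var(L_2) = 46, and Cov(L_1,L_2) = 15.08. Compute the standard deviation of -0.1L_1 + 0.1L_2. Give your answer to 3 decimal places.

Var(-0.1L_1 + 0.1L_2) = (-0.1)²·Var(L_1) + (0.1)²·Var(L_2) + 2·(-0.1)·(0.1)·Cov(L_1,L_2)
= 0.01·32 + 0.01·46 + -0.02·15.08 = 0.4784
SD(-0.1L_1 + 0.1L_2) = √0.4784 ≈ 0.692

0.692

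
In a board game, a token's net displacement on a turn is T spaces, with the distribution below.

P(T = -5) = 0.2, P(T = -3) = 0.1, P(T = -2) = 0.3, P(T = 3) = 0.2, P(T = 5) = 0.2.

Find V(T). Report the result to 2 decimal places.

13.81

E[T] = (-5)(0.2) + (-3)(0.1) + (-2)(0.3) + (3)(0.2) + (5)(0.2) = -0.3
E[T²] = (-5)²(0.2) + (-3)²(0.1) + (-2)²(0.3) + (3)²(0.2) + (5)²(0.2) = 13.9
V(T) = E[T²] − (E[T])² = 13.9 − (-0.3)² = 13.81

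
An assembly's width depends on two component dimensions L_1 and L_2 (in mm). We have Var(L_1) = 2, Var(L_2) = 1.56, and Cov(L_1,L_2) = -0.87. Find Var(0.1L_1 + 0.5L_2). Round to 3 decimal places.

0.323

Var(0.1L_1 + 0.5L_2) = (0.1)²·Var(L_1) + (0.5)²·Var(L_2) + 2·(0.1)·(0.5)·Cov(L_1,L_2)
= 0.01·2 + 0.25·1.56 + 0.1·-0.87 = 0.323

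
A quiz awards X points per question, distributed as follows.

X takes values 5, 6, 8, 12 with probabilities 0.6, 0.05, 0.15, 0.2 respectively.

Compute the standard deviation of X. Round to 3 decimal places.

E[X] = (5)(0.6) + (6)(0.05) + (8)(0.15) + (12)(0.2) = 6.9
E[X²] = (5)²(0.6) + (6)²(0.05) + (8)²(0.15) + (12)²(0.2) = 55.2
var(X) = E[X²] − (E[X])² = 55.2 − (6.9)² = 7.59
SD(X) = √7.59 ≈ 2.755

2.755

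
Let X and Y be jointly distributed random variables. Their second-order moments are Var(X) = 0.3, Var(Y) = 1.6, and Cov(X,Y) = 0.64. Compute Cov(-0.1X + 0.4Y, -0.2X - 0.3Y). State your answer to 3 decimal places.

-0.218

Cov(-0.1X + 0.4Y, -0.2X - 0.3Y) = (-0.1)(-0.2)Var(X) + (0.4)(-0.3)Var(Y) + [(-0.1)(-0.3) + (0.4)(-0.2)]Cov(X,Y)
= 0.02·0.3 + -0.12·1.6 + -0.05·0.64 = -0.218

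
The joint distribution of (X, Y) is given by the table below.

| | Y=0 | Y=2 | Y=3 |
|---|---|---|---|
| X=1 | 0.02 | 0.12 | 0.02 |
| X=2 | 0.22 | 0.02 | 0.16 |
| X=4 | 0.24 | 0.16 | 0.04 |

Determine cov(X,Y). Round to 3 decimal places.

-0.327

E[X] = 2.72,  E[Y] = 1.26
E[XY] = 3.1
cov(X,Y) = E[XY] − E[X]E[Y] = 3.1 − (2.72)(1.26) = -0.3272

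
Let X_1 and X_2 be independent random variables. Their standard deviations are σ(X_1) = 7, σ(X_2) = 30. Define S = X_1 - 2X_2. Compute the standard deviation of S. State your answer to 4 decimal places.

Var(X_1) = 49, Var(X_2) = 900
By independence, Var(S) = (1)²Var(X_1) + (-2)²Var(X_2)
= (1)²·49 + (-2)²·900 = 3649
σ(S) = √3649 ≈ 60.4070

60.4070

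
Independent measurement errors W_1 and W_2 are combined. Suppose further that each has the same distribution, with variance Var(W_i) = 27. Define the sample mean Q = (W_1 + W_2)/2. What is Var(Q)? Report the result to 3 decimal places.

By independence, Var(Q) = (0.5)²Var(W_1) + (0.5)²Var(W_2)
= (0.5)²·27 + (0.5)²·27 = 13.5

13.500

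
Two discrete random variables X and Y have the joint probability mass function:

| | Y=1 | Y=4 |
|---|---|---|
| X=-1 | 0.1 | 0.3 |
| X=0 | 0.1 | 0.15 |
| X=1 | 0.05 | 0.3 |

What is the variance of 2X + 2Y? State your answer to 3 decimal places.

10.640

E[X] = -0.05,  E[Y] = 3.25,  E[XY] = -0.05
Var(X) = 0.75 − (-0.05)² = 0.7475;  Var(Y) = 12.25 − (3.25)² = 1.6875
Cov(X,Y) = -0.05 − (-0.05)(3.25) = 0.1125
Var(2X + 2Y) = (2)²·0.7475 + (2)²·1.6875 + 2·(2)·(2)·0.1125 = 10.64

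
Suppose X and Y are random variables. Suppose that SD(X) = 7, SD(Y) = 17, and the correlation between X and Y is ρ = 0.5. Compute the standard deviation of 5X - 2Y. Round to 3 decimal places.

34.511

Var(X) = (7)² = 49;  Var(Y) = (17)² = 289
Cov(X,Y) = ρ·SD(X)·SD(Y) = 0.5·7·17 = 59.5
Var(5X - 2Y) = (5)²·Var(X) + (-2)²·Var(Y) + 2·(5)·(-2)·Cov(X,Y)
= 25·49 + 4·289 + -20·59.5 = 1191
SD(5X - 2Y) = √1191 ≈ 34.511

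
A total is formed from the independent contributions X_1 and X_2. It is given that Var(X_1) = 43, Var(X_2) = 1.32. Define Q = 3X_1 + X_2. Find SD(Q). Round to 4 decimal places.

By independence, Var(Q) = (3)²Var(X_1) + (1)²Var(X_2)
= (3)²·43 + (1)²·1.32 = 388.32
SD(Q) = √388.32 ≈ 19.7058

19.7058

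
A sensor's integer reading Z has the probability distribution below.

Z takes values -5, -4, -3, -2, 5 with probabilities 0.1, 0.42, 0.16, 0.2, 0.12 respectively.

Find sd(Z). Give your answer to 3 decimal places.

2.900

E[Z] = (-5)(0.1) + (-4)(0.42) + (-3)(0.16) + (-2)(0.2) + (5)(0.12) = -2.46
E[Z²] = (-5)²(0.1) + (-4)²(0.42) + (-3)²(0.16) + (-2)²(0.2) + (5)²(0.12) = 14.46
Var(Z) = E[Z²] − (E[Z])² = 14.46 − (-2.46)² = 8.4084
sd(Z) = √8.4084 ≈ 2.900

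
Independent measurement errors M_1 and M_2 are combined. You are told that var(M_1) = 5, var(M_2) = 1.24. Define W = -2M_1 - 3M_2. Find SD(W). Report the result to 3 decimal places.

5.582

By independence, var(W) = (-2)²var(M_1) + (-3)²var(M_2)
= (-2)²·5 + (-3)²·1.24 = 31.16
SD(W) = √31.16 ≈ 5.582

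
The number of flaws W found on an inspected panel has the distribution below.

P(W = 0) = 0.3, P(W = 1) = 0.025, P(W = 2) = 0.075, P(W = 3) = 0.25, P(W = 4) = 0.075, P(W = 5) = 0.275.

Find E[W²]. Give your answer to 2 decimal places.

E[W²] = (0)²(0.3) + (1)²(0.025) + (2)²(0.075) + (3)²(0.25) + (4)²(0.075) + (5)²(0.275) = 10.65

10.65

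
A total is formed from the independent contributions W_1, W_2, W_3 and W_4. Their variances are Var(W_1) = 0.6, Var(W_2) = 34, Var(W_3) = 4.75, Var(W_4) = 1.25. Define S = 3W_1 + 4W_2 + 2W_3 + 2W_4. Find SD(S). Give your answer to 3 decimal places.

By independence, Var(S) = (3)²Var(W_1) + (4)²Var(W_2) + (2)²Var(W_3) + (2)²Var(W_4)
= (3)²·0.6 + (4)²·34 + (2)²·4.75 + (2)²·1.25 = 573.4
SD(S) = √573.4 ≈ 23.946

23.946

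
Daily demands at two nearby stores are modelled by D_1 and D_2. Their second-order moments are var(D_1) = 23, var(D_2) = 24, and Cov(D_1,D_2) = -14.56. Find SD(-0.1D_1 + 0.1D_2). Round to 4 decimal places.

0.8725

var(-0.1D_1 + 0.1D_2) = (-0.1)²·var(D_1) + (0.1)²·var(D_2) + 2·(-0.1)·(0.1)·Cov(D_1,D_2)
= 0.01·23 + 0.01·24 + -0.02·-14.56 = 0.7612
SD(-0.1D_1 + 0.1D_2) = √0.7612 ≈ 0.8725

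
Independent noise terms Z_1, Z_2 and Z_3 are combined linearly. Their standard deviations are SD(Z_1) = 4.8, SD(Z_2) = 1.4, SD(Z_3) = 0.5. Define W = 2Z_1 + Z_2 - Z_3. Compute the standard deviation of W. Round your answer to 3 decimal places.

V(Z_1) = 23.04, V(Z_2) = 1.96, V(Z_3) = 0.25
By independence, V(W) = (2)²V(Z_1) + (1)²V(Z_2) + (-1)²V(Z_3)
= (2)²·23.04 + (1)²·1.96 + (-1)²·0.25 = 94.37
SD(W) = √94.37 ≈ 9.714

9.714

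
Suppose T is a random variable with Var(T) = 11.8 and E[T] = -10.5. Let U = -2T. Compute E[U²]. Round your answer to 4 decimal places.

488.2000

E[-2T] = -2·-10.5 = 21
Var(-2T) = (-2)²·11.8 = 47.2
E[U²] = Var(U) + (E[U])² = 47.2 + (21)² = 488.2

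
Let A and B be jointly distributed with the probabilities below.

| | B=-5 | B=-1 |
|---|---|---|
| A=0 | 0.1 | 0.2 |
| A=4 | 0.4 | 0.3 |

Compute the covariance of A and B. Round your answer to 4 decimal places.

E[A] = 2.8,  E[B] = -3
E[AB] = -9.2
cov(A,B) = E[AB] − E[A]E[B] = -9.2 − (2.8)(-3) = -0.8

-0.8000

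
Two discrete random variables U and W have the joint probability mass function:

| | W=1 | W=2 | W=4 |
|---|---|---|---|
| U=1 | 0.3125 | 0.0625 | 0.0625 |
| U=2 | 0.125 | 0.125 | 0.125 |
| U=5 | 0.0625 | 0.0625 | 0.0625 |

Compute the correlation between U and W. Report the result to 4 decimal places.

E[U] = 2.125,  E[W] = 2
E[UW] = 4.625
Cov(U,W) = E[UW] − E[U]E[W] = 4.625 − (2.125)(2) = 0.375
V(U) = 2.109375,  V(W) = 1.5
ρ = 0.375 / √(2.109375·1.5) ≈ 0.2108

0.2108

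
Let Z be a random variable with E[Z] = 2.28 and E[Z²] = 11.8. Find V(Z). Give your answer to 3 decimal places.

V(Z) = 11.8 − (2.28)² = 6.6016

6.602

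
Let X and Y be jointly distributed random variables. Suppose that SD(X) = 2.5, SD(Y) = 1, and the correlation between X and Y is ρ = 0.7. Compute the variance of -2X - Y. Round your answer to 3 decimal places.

33.000

Var(X) = (2.5)² = 6.25;  Var(Y) = (1)² = 1
Cov(X,Y) = ρ·SD(X)·SD(Y) = 0.7·2.5·1 = 1.75
Var(-2X - Y) = (-2)²·Var(X) + (-1)²·Var(Y) + 2·(-2)·(-1)·Cov(X,Y)
= 4·6.25 + 1·1 + 4·1.75 = 33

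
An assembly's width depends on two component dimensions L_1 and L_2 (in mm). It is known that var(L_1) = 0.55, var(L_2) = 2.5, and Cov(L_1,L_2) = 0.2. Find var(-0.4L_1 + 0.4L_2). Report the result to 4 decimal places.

var(-0.4L_1 + 0.4L_2) = (-0.4)²·var(L_1) + (0.4)²·var(L_2) + 2·(-0.4)·(0.4)·Cov(L_1,L_2)
= 0.16·0.55 + 0.16·2.5 + -0.32·0.2 = 0.424

0.4240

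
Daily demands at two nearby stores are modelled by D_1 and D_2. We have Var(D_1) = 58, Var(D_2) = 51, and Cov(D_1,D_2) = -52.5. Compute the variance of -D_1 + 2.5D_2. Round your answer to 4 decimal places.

639.2500

Var(-D_1 + 2.5D_2) = (-1)²·Var(D_1) + (2.5)²·Var(D_2) + 2·(-1)·(2.5)·Cov(D_1,D_2)
= 1·58 + 6.25·51 + -5·-52.5 = 639.25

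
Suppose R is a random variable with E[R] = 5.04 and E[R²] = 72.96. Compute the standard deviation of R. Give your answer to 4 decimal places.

6.8963

Var(R) = 72.96 − (5.04)² = 47.5584
SD(R) = √47.5584 ≈ 6.8963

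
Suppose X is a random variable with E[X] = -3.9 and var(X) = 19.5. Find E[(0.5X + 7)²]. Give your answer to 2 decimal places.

30.38

E[0.5X + 7] = 0.5·-3.9 + 7 = 5.05
var(0.5X + 7) = (0.5)²·19.5 = 4.875
E[(0.5X + 7)²] = var((0.5X + 7)) + (E[(0.5X + 7)])² = 4.875 + (5.05)² = 30.3775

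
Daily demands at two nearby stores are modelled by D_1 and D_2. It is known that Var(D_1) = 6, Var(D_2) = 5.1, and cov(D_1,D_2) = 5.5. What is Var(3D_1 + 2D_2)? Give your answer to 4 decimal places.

Var(3D_1 + 2D_2) = (3)²·Var(D_1) + (2)²·Var(D_2) + 2·(3)·(2)·cov(D_1,D_2)
= 9·6 + 4·5.1 + 12·5.5 = 140.4

140.4000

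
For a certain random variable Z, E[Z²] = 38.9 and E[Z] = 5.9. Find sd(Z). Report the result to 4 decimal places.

Var(Z) = 38.9 − (5.9)² = 4.09
sd(Z) = √4.09 ≈ 2.0224

2.0224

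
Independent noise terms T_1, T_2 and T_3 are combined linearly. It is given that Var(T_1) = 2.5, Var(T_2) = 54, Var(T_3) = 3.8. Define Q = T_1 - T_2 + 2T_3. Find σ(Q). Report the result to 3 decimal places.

8.468

By independence, Var(Q) = (1)²Var(T_1) + (-1)²Var(T_2) + (2)²Var(T_3)
= (1)²·2.5 + (-1)²·54 + (2)²·3.8 = 71.7
σ(Q) = √71.7 ≈ 8.468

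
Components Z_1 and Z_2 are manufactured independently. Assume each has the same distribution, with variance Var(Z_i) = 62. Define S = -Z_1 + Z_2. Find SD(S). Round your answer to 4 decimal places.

By independence, Var(S) = (-1)²Var(Z_1) + (1)²Var(Z_2)
= (-1)²·62 + (1)²·62 = 124
SD(S) = √124 ≈ 11.1355

11.1355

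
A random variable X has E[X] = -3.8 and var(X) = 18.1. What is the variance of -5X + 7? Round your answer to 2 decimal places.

452.50

var(-5X + 7) = (-5)²·var(X) = 25·18.1 = 452.5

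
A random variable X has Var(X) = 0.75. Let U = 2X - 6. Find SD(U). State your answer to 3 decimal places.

Var(2X - 6) = (2)²·0.75 = 3
SD(U) = √3 ≈ 1.732

1.732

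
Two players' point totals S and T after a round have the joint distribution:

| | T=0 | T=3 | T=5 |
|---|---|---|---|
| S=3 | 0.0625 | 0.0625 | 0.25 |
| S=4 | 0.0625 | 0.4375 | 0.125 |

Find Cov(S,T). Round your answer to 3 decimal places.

-0.172

E[S] = 3.625,  E[T] = 3.375
E[ST] = 12.0625
Cov(S,T) = E[ST] − E[S]E[T] = 12.0625 − (3.625)(3.375) = -0.171875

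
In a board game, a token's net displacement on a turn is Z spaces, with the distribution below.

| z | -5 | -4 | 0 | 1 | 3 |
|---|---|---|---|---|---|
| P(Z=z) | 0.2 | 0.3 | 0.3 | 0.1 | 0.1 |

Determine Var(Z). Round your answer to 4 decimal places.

E[Z] = (-5)(0.2) + (-4)(0.3) + (0)(0.3) + (1)(0.1) + (3)(0.1) = -1.8
E[Z²] = (-5)²(0.2) + (-4)²(0.3) + (0)²(0.3) + (1)²(0.1) + (3)²(0.1) = 10.8
Var(Z) = E[Z²] − (E[Z])² = 10.8 − (-1.8)² = 7.56

7.5600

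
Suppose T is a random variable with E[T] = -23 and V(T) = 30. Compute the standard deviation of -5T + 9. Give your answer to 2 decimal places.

27.39

V(-5T + 9) = (-5)²·30 = 750
σ(-5T + 9) = √750 ≈ 27.39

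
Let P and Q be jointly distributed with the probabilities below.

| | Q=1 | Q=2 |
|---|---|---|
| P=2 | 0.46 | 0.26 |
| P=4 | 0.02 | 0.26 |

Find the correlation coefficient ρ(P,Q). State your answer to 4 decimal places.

E[P] = 2.56,  E[Q] = 1.52
E[PQ] = 4.12
Cov(P,Q) = E[PQ] − E[P]E[Q] = 4.12 − (2.56)(1.52) = 0.2288
Var(P) = 0.8064,  Var(Q) = 0.2496
ρ = 0.2288 / √(0.8064·0.2496) ≈ 0.5100

0.5100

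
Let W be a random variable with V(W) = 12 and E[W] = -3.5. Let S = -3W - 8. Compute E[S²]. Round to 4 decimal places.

E[-3W - 8] = -3·-3.5 − 8 = 2.5
V(-3W - 8) = (-3)²·12 = 108
E[S²] = V(S) + (E[S])² = 108 + (2.5)² = 114.25

114.2500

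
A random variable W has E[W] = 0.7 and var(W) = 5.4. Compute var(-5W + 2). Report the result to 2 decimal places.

135.00

var(-5W + 2) = (-5)²·var(W) = 25·5.4 = 135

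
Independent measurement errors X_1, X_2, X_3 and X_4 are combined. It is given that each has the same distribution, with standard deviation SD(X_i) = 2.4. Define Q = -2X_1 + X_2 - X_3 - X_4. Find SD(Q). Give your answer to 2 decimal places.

6.35

var(X_i) = (2.4)² = 5.76
By independence, var(Q) = (-2)²var(X_1) + (1)²var(X_2) + (-1)²var(X_3) + (-1)²var(X_4)
= (-2)²·5.76 + (1)²·5.76 + (-1)²·5.76 + (-1)²·5.76 = 40.32
SD(Q) = √40.32 ≈ 6.35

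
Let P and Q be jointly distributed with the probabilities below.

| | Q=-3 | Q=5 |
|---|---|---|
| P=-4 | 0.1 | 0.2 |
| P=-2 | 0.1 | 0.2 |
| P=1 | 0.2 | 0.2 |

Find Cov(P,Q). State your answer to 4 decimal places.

E[P] = -1.4,  E[Q] = 1.8
E[PQ] = -3.8
Cov(P,Q) = E[PQ] − E[P]E[Q] = -3.8 − (-1.4)(1.8) = -1.28

-1.2800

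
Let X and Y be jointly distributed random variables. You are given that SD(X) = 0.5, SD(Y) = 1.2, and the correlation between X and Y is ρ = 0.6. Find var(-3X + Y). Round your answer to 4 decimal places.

var(X) = (0.5)² = 0.25;  var(Y) = (1.2)² = 1.44
Cov(X,Y) = ρ·SD(X)·SD(Y) = 0.6·0.5·1.2 = 0.36
var(-3X + Y) = (-3)²·var(X) + (1)²·var(Y) + 2·(-3)·(1)·Cov(X,Y)
= 9·0.25 + 1·1.44 + -6·0.36 = 1.53

1.5300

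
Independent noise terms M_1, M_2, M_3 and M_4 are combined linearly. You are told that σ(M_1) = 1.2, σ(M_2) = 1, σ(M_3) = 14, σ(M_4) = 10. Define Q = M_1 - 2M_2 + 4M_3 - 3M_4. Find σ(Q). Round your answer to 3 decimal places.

Var(M_1) = 1.44, Var(M_2) = 1, Var(M_3) = 196, Var(M_4) = 100
By independence, Var(Q) = (1)²Var(M_1) + (-2)²Var(M_2) + (4)²Var(M_3) + (-3)²Var(M_4)
= (1)²·1.44 + (-2)²·1 + (4)²·196 + (-3)²·100 = 4041.44
σ(Q) = √4041.44 ≈ 63.572

63.572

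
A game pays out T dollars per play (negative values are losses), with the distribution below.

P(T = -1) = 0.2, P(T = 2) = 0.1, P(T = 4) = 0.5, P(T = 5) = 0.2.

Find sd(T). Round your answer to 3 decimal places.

E[T] = (-1)(0.2) + (2)(0.1) + (4)(0.5) + (5)(0.2) = 3
E[T²] = (-1)²(0.2) + (2)²(0.1) + (4)²(0.5) + (5)²(0.2) = 13.6
V(T) = E[T²] − (E[T])² = 13.6 − (3)² = 4.6
sd(T) = √4.6 ≈ 2.145

2.145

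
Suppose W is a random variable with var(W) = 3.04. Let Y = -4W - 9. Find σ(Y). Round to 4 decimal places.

var(-4W - 9) = (-4)²·3.04 = 48.64
σ(Y) = √48.64 ≈ 6.9742

6.9742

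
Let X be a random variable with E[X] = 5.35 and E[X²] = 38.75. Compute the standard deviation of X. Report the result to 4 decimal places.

var(X) = 38.75 − (5.35)² = 10.1275
SD(X) = √10.1275 ≈ 3.1824

3.1824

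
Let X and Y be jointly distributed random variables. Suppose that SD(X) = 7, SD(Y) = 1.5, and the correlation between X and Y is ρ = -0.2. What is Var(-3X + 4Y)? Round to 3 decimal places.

Var(X) = (7)² = 49;  Var(Y) = (1.5)² = 2.25
Cov(X,Y) = ρ·SD(X)·SD(Y) = -0.2·7·1.5 = -2.1
Var(-3X + 4Y) = (-3)²·Var(X) + (4)²·Var(Y) + 2·(-3)·(4)·Cov(X,Y)
= 9·49 + 16·2.25 + -24·-2.1 = 527.4

527.400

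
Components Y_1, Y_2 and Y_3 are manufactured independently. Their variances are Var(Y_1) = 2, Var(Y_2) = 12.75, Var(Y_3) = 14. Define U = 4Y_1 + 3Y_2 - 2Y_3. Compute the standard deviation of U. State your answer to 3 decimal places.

14.239

By independence, Var(U) = (4)²Var(Y_1) + (3)²Var(Y_2) + (-2)²Var(Y_3)
= (4)²·2 + (3)²·12.75 + (-2)²·14 = 202.75
σ(U) = √202.75 ≈ 14.239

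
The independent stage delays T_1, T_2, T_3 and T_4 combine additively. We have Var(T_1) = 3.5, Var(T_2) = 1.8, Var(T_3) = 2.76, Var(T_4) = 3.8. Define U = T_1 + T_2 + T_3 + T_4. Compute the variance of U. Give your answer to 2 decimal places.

11.86

By independence, Var(U) = (1)²Var(T_1) + (1)²Var(T_2) + (1)²Var(T_3) + (1)²Var(T_4)
= (1)²·3.5 + (1)²·1.8 + (1)²·2.76 + (1)²·3.8 = 11.86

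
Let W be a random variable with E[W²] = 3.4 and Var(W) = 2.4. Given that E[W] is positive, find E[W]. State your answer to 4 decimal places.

1.0000

(E[W])² = E[W²] − Var(W) = 3.4 − 2.4 = 1
E[W] = √1 = 1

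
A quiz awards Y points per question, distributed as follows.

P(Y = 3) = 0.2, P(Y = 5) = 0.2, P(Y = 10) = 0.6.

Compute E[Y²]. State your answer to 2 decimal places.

66.80

E[Y²] = (3)²(0.2) + (5)²(0.2) + (10)²(0.6) = 66.8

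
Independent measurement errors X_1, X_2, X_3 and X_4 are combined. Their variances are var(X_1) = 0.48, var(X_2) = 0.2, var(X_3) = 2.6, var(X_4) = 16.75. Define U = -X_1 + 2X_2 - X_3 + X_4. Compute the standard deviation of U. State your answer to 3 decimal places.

By independence, var(U) = (-1)²var(X_1) + (2)²var(X_2) + (-1)²var(X_3) + (1)²var(X_4)
= (-1)²·0.48 + (2)²·0.2 + (-1)²·2.6 + (1)²·16.75 = 20.63
SD(U) = √20.63 ≈ 4.542

4.542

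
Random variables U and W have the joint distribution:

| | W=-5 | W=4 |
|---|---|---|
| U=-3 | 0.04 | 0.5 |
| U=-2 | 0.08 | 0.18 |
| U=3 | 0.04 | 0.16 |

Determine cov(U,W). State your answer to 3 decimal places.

-0.778

E[U] = -1.54,  E[W] = 2.56
E[UW] = -4.72
cov(U,W) = E[UW] − E[U]E[W] = -4.72 − (-1.54)(2.56) = -0.7776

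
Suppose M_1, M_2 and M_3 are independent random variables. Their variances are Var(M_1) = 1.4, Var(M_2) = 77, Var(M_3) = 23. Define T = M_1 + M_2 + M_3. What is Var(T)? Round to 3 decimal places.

By independence, Var(T) = (1)²Var(M_1) + (1)²Var(M_2) + (1)²Var(M_3)
= (1)²·1.4 + (1)²·77 + (1)²·23 = 101.4

101.400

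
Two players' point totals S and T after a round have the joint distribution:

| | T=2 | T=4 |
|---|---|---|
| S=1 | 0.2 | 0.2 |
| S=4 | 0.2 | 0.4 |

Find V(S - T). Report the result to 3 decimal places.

2.640

E[S] = 2.8,  E[T] = 3.2,  E[ST] = 9.2
V(S) = 10 − (2.8)² = 2.16;  V(T) = 11.2 − (3.2)² = 0.96
cov(S,T) = 9.2 − (2.8)(3.2) = 0.24
V(S - T) = (1)²·2.16 + (-1)²·0.96 + 2·(1)·(-1)·0.24 = 2.64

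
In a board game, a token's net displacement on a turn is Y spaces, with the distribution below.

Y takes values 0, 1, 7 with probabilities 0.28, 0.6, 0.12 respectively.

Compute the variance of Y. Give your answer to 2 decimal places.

4.41

E[Y] = (0)(0.28) + (1)(0.6) + (7)(0.12) = 1.44
E[Y²] = (0)²(0.28) + (1)²(0.6) + (7)²(0.12) = 6.48
Var(Y) = E[Y²] − (E[Y])² = 6.48 − (1.44)² = 4.4064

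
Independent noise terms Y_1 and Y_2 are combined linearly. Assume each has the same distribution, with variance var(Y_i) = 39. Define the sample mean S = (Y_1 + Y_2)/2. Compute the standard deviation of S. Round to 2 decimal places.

By independence, var(S) = (0.5)²var(Y_1) + (0.5)²var(Y_2)
= (0.5)²·39 + (0.5)²·39 = 19.5
σ(S) = √19.5 ≈ 4.42

4.42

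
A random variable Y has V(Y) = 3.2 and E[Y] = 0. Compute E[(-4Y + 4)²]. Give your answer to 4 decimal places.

67.2000

E[-4Y + 4] = -4·0 + 4 = 4
V(-4Y + 4) = (-4)²·3.2 = 51.2
E[(-4Y + 4)²] = V((-4Y + 4)) + (E[(-4Y + 4)])² = 51.2 + (4)² = 67.2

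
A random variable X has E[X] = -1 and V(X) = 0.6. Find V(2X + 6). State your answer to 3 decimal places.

V(2X + 6) = (2)²·V(X) = 4·0.6 = 2.4

2.400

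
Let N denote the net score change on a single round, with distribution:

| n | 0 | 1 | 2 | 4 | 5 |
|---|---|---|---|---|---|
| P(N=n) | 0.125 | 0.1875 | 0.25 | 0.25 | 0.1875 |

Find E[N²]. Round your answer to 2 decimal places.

9.88

E[N²] = (0)²(0.125) + (1)²(0.1875) + (2)²(0.25) + (4)²(0.25) + (5)²(0.1875) = 9.875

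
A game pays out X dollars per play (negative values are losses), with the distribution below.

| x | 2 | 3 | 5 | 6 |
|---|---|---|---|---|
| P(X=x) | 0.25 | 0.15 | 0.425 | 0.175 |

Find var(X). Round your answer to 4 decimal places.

E[X] = (2)(0.25) + (3)(0.15) + (5)(0.425) + (6)(0.175) = 4.125
E[X²] = (2)²(0.25) + (3)²(0.15) + (5)²(0.425) + (6)²(0.175) = 19.275
var(X) = E[X²] − (E[X])² = 19.275 − (4.125)² = 2.259375

2.2594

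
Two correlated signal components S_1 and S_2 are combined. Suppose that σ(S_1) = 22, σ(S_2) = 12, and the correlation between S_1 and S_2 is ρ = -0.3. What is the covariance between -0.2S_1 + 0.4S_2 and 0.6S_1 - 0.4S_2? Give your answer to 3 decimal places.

-106.464

var(S_1) = (22)² = 484;  var(S_2) = (12)² = 144
cov(S_1,S_2) = ρ·σ(S_1)·σ(S_2) = -0.3·22·12 = -79.2
cov(-0.2S_1 + 0.4S_2, 0.6S_1 - 0.4S_2) = (-0.2)(0.6)var(S_1) + (0.4)(-0.4)var(S_2) + [(-0.2)(-0.4) + (0.4)(0.6)]cov(S_1,S_2)
= -0.12·484 + -0.16·144 + 0.32·-79.2 = -106.464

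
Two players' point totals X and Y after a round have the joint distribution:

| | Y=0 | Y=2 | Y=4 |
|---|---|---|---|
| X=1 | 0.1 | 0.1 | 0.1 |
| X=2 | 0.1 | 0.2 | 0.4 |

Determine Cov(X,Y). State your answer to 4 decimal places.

E[X] = 1.7,  E[Y] = 2.6
E[XY] = 4.6
Cov(X,Y) = E[XY] − E[X]E[Y] = 4.6 − (1.7)(2.6) = 0.18

0.1800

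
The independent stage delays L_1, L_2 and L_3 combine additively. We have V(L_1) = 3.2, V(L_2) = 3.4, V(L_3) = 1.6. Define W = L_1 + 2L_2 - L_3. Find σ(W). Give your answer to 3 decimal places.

By independence, V(W) = (1)²V(L_1) + (2)²V(L_2) + (-1)²V(L_3)
= (1)²·3.2 + (2)²·3.4 + (-1)²·1.6 = 18.4
σ(W) = √18.4 ≈ 4.290

4.290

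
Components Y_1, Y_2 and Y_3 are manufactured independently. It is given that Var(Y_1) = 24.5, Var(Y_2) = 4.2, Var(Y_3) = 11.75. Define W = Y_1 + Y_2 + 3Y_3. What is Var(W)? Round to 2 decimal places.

134.45

By independence, Var(W) = (1)²Var(Y_1) + (1)²Var(Y_2) + (3)²Var(Y_3)
= (1)²·24.5 + (1)²·4.2 + (3)²·11.75 = 134.45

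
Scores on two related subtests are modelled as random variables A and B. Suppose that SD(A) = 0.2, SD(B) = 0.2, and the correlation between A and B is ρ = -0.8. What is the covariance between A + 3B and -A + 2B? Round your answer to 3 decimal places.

0.232

Var(A) = (0.2)² = 0.04;  Var(B) = (0.2)² = 0.04
cov(A,B) = ρ·SD(A)·SD(B) = -0.8·0.2·0.2 = -0.032
cov(A + 3B, -A + 2B) = (1)(-1)Var(A) + (3)(2)Var(B) + [(1)(2) + (3)(-1)]cov(A,B)
= -1·0.04 + 6·0.04 + -1·-0.032 = 0.232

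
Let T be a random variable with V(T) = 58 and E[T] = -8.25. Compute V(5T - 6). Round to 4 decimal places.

1450.0000

V(5T - 6) = (5)²·V(T) = 25·58 = 1450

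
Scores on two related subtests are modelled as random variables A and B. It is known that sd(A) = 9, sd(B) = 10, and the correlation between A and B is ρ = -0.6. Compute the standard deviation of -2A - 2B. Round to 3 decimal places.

Var(A) = (9)² = 81;  Var(B) = (10)² = 100
Cov(A,B) = ρ·sd(A)·sd(B) = -0.6·9·10 = -54
Var(-2A - 2B) = (-2)²·Var(A) + (-2)²·Var(B) + 2·(-2)·(-2)·Cov(A,B)
= 4·81 + 4·100 + 8·-54 = 292
sd(-2A - 2B) = √292 ≈ 17.088

17.088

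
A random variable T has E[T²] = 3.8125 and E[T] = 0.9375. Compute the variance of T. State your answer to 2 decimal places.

2.93

var(T) = 3.8125 − (0.9375)² = 2.93359375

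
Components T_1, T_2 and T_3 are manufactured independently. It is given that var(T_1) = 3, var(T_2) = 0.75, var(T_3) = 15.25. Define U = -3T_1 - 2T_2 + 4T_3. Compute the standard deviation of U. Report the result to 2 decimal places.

16.55

By independence, var(U) = (-3)²var(T_1) + (-2)²var(T_2) + (4)²var(T_3)
= (-3)²·3 + (-2)²·0.75 + (4)²·15.25 = 274
sd(U) = √274 ≈ 16.55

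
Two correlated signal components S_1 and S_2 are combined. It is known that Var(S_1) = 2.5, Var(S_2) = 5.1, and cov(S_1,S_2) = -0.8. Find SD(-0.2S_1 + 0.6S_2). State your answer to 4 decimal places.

Var(-0.2S_1 + 0.6S_2) = (-0.2)²·Var(S_1) + (0.6)²·Var(S_2) + 2·(-0.2)·(0.6)·cov(S_1,S_2)
= 0.04·2.5 + 0.36·5.1 + -0.24·-0.8 = 2.128
SD(-0.2S_1 + 0.6S_2) = √2.128 ≈ 1.4588

1.4588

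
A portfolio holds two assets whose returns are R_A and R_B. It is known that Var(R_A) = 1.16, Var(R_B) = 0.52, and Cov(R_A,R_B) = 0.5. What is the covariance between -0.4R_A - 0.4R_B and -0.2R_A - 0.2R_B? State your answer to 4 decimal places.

0.2144

Cov(-0.4R_A - 0.4R_B, -0.2R_A - 0.2R_B) = (-0.4)(-0.2)Var(R_A) + (-0.4)(-0.2)Var(R_B) + [(-0.4)(-0.2) + (-0.4)(-0.2)]Cov(R_A,R_B)
= 0.08·1.16 + 0.08·0.52 + 0.16·0.5 = 0.2144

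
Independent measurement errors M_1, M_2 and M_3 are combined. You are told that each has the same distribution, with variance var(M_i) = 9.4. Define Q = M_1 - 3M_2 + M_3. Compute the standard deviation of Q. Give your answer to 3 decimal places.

10.169

By independence, var(Q) = (1)²var(M_1) + (-3)²var(M_2) + (1)²var(M_3)
= (1)²·9.4 + (-3)²·9.4 + (1)²·9.4 = 103.4
sd(Q) = √103.4 ≈ 10.169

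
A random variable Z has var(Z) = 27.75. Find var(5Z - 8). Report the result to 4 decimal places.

var(5Z - 8) = (5)²·var(Z) = 25·27.75 = 693.75

693.7500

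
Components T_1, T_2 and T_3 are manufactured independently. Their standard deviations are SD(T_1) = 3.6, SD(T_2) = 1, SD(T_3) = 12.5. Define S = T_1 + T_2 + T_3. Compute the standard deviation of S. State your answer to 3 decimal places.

Var(T_1) = 12.96, Var(T_2) = 1, Var(T_3) = 156.25
By independence, Var(S) = (1)²Var(T_1) + (1)²Var(T_2) + (1)²Var(T_3)
= (1)²·12.96 + (1)²·1 + (1)²·156.25 = 170.21
SD(S) = √170.21 ≈ 13.046

13.046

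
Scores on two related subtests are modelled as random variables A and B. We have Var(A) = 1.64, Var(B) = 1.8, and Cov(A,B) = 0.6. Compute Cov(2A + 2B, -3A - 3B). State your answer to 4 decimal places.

-27.8400

Cov(2A + 2B, -3A - 3B) = (2)(-3)Var(A) + (2)(-3)Var(B) + [(2)(-3) + (2)(-3)]Cov(A,B)
= -6·1.64 + -6·1.8 + -12·0.6 = -27.84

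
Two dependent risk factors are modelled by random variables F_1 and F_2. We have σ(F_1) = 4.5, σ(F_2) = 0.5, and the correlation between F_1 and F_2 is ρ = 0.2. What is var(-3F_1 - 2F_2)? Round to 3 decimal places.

188.650

var(F_1) = (4.5)² = 20.25;  var(F_2) = (0.5)² = 0.25
Cov(F_1,F_2) = ρ·σ(F_1)·σ(F_2) = 0.2·4.5·0.5 = 0.45
var(-3F_1 - 2F_2) = (-3)²·var(F_1) + (-2)²·var(F_2) + 2·(-3)·(-2)·Cov(F_1,F_2)
= 9·20.25 + 4·0.25 + 12·0.45 = 188.65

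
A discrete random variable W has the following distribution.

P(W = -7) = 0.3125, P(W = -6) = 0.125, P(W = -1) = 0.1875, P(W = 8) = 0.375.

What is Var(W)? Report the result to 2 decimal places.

43.98

E[W] = (-7)(0.3125) + (-6)(0.125) + (-1)(0.1875) + (8)(0.375) = -0.125
E[W²] = (-7)²(0.3125) + (-6)²(0.125) + (-1)²(0.1875) + (8)²(0.375) = 44
Var(W) = E[W²] − (E[W])² = 44 − (-0.125)² = 43.984375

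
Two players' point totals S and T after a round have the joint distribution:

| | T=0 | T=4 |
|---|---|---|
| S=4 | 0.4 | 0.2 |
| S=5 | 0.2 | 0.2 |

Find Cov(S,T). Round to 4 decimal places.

0.1600

E[S] = 4.4,  E[T] = 1.6
E[ST] = 7.2
Cov(S,T) = E[ST] − E[S]E[T] = 7.2 − (4.4)(1.6) = 0.16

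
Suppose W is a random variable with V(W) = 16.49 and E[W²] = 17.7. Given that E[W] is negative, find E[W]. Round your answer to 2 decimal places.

(E[W])² = E[W²] − V(W) = 17.7 − 16.49 = 1.21
E[W] = −√1.21 = -1.1

-1.10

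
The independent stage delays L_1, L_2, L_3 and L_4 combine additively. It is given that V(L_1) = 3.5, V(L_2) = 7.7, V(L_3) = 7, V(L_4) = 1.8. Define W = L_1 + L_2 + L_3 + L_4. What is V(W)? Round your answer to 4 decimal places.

By independence, V(W) = (1)²V(L_1) + (1)²V(L_2) + (1)²V(L_3) + (1)²V(L_4)
= (1)²·3.5 + (1)²·7.7 + (1)²·7 + (1)²·1.8 = 20

20.0000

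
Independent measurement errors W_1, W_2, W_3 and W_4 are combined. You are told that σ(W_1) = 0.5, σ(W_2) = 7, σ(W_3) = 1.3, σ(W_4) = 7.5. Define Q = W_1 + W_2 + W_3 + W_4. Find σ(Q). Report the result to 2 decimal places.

V(W_1) = 0.25, V(W_2) = 49, V(W_3) = 1.69, V(W_4) = 56.25
By independence, V(Q) = (1)²V(W_1) + (1)²V(W_2) + (1)²V(W_3) + (1)²V(W_4)
= (1)²·0.25 + (1)²·49 + (1)²·1.69 + (1)²·56.25 = 107.19
σ(Q) = √107.19 ≈ 10.35

10.35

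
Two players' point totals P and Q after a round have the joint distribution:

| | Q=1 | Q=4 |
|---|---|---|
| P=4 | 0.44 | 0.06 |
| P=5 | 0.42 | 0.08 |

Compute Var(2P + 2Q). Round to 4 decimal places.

5.5744

E[P] = 4.5,  E[Q] = 1.42,  E[PQ] = 6.42
Var(P) = 20.5 − (4.5)² = 0.25;  Var(Q) = 3.1 − (1.42)² = 1.0836
cov(P,Q) = 6.42 − (4.5)(1.42) = 0.03
Var(2P + 2Q) = (2)²·0.25 + (2)²·1.0836 + 2·(2)·(2)·0.03 = 5.5744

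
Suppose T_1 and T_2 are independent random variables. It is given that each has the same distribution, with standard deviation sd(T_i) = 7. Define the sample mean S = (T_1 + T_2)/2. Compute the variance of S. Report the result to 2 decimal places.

24.50

var(T_i) = (7)² = 49
By independence, var(S) = (0.5)²var(T_1) + (0.5)²var(T_2)
= (0.5)²·49 + (0.5)²·49 = 24.5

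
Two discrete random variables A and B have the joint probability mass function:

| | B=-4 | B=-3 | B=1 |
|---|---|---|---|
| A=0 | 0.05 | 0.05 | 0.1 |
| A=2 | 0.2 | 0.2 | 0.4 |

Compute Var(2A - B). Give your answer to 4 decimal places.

7.7475

E[A] = 1.6,  E[B] = -1.25,  E[AB] = -2
Var(A) = 3.2 − (1.6)² = 0.64;  Var(B) = 6.75 − (-1.25)² = 5.1875
cov(A,B) = -2 − (1.6)(-1.25) = 0
Var(2A - B) = (2)²·0.64 + (-1)²·5.1875 + 2·(2)·(-1)·0 = 7.7475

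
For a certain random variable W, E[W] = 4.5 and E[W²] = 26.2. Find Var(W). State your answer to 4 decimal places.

Var(W) = 26.2 − (4.5)² = 5.95

5.9500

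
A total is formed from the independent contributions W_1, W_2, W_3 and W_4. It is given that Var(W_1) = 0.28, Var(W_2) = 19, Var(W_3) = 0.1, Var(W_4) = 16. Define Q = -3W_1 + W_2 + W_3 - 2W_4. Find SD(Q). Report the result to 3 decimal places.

By independence, Var(Q) = (-3)²Var(W_1) + (1)²Var(W_2) + (1)²Var(W_3) + (-2)²Var(W_4)
= (-3)²·0.28 + (1)²·19 + (1)²·0.1 + (-2)²·16 = 85.62
SD(Q) = √85.62 ≈ 9.253

9.253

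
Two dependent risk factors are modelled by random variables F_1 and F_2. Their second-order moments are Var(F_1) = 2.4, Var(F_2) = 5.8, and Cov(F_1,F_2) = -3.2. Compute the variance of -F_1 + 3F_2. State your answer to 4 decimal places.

73.8000

Var(-F_1 + 3F_2) = (-1)²·Var(F_1) + (3)²·Var(F_2) + 2·(-1)·(3)·Cov(F_1,F_2)
= 1·2.4 + 9·5.8 + -6·-3.2 = 73.8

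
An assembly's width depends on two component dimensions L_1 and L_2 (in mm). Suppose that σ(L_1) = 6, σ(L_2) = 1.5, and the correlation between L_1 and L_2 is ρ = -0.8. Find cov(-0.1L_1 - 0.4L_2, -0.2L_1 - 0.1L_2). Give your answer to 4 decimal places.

0.1620

Var(L_1) = (6)² = 36;  Var(L_2) = (1.5)² = 2.25
cov(L_1,L_2) = ρ·σ(L_1)·σ(L_2) = -0.8·6·1.5 = -7.2
cov(-0.1L_1 - 0.4L_2, -0.2L_1 - 0.1L_2) = (-0.1)(-0.2)Var(L_1) + (-0.4)(-0.1)Var(L_2) + [(-0.1)(-0.1) + (-0.4)(-0.2)]cov(L_1,L_2)
= 0.02·36 + 0.04·2.25 + 0.09·-7.2 = 0.162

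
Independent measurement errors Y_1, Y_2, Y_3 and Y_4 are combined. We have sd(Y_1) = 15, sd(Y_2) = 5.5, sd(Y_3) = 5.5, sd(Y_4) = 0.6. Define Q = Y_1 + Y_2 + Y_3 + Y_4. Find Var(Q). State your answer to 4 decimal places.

Var(Y_1) = 225, Var(Y_2) = 30.25, Var(Y_3) = 30.25, Var(Y_4) = 0.36
By independence, Var(Q) = (1)²Var(Y_1) + (1)²Var(Y_2) + (1)²Var(Y_3) + (1)²Var(Y_4)
= (1)²·225 + (1)²·30.25 + (1)²·30.25 + (1)²·0.36 = 285.86

285.8600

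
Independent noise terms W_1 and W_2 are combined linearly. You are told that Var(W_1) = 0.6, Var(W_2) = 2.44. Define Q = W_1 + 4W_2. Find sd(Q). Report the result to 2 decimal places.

By independence, Var(Q) = (1)²Var(W_1) + (4)²Var(W_2)
= (1)²·0.6 + (4)²·2.44 = 39.64
sd(Q) = √39.64 ≈ 6.30

6.30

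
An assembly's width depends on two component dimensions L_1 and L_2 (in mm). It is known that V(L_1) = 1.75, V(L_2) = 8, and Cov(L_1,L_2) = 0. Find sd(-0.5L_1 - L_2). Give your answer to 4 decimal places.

V(-0.5L_1 - L_2) = (-0.5)²·V(L_1) + (-1)²·V(L_2) + 2·(-0.5)·(-1)·Cov(L_1,L_2)
= 0.25·1.75 + 1·8 + 1·0 = 8.4375
sd(-0.5L_1 - L_2) = √8.4375 ≈ 2.9047

2.9047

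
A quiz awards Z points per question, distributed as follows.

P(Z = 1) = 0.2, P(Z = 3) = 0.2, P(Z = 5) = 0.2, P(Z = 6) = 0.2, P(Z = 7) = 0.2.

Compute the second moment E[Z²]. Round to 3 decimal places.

E[Z²] = (1)²(0.2) + (3)²(0.2) + (5)²(0.2) + (6)²(0.2) + (7)²(0.2) = 24

24.000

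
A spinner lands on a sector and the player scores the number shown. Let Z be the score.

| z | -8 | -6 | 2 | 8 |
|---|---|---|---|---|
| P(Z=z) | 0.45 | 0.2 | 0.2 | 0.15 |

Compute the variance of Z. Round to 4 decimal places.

36.1600

E[Z] = (-8)(0.45) + (-6)(0.2) + (2)(0.2) + (8)(0.15) = -3.2
E[Z²] = (-8)²(0.45) + (-6)²(0.2) + (2)²(0.2) + (8)²(0.15) = 46.4
Var(Z) = E[Z²] − (E[Z])² = 46.4 − (-3.2)² = 36.16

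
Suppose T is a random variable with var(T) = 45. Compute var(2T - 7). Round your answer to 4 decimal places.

var(2T - 7) = (2)²·var(T) = 4·45 = 180

180.0000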